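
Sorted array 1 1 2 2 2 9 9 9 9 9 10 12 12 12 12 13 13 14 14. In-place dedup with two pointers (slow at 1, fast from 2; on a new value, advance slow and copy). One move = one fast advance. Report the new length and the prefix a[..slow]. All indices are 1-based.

length 7; prefix = [1, 2, 9, 10, 12, 13, 14]

(s=1,f=2) a[fast]=1=a[slow] dup → fast++
(s=1,f=3) a[fast]=2≠a[slow]=1 write a[2]=2 → slow++,fast++
(s=2,f=4) a[fast]=2=a[slow] dup → fast++
(s=2,f=5) a[fast]=2=a[slow] dup → fast++
(s=2,f=6) a[fast]=9≠a[slow]=2 write a[3]=9 → slow++,fast++
(s=3,f=7) a[fast]=9=a[slow] dup → fast++
(s=3,f=8) a[fast]=9=a[slow] dup → fast++
(s=3,f=9) a[fast]=9=a[slow] dup → fast++
(s=3,f=10) a[fast]=9=a[slow] dup → fast++
(s=3,f=11) a[fast]=10≠a[slow]=9 write a[4]=10 → slow++,fast++
(s=4,f=12) a[fast]=12≠a[slow]=10 write a[5]=12 → slow++,fast++
(s=5,f=13) a[fast]=12=a[slow] dup → fast++
(s=5,f=14) a[fast]=12=a[slow] dup → fast++
(s=5,f=15) a[fast]=12=a[slow] dup → fast++
(s=5,f=16) a[fast]=13≠a[slow]=12 write a[6]=13 → slow++,fast++
(s=6,f=17) a[fast]=13=a[slow] dup → fast++
(s=6,f=18) a[fast]=14≠a[slow]=13 write a[7]=14 → slow++,fast++
(s=7,f=19) a[fast]=14=a[slow] dup → fast++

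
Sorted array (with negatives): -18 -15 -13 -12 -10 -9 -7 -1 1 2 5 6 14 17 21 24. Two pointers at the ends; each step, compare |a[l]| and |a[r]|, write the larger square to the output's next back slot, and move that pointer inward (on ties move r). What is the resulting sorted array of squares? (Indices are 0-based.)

l=0 r=15: |-18|<=|24| out[15]=576, r--
l=0 r=14: |-18|<=|21| out[14]=441, r--
l=0 r=13: |-18|>|17| out[13]=324, l++
l=1 r=13: |-15|<=|17| out[12]=289, r--
l=1 r=12: |-15|>|14| out[11]=225, l++
l=2 r=12: |-13|<=|14| out[10]=196, r--
l=2 r=11: |-13|>|6| out[9]=169, l++
l=3 r=11: |-12|>|6| out[8]=144, l++
l=4 r=11: |-10|>|6| out[7]=100, l++
l=5 r=11: |-9|>|6| out[6]=81, l++
l=6 r=11: |-7|>|6| out[5]=49, l++
l=7 r=11: |-1|<=|6| out[4]=36, r--
l=7 r=10: |-1|<=|5| out[3]=25, r--
l=7 r=9: |-1|<=|2| out[2]=4, r--
l=7 r=8: |-1|<=|1| out[1]=1, r--
l=7 r=7: |-1|<=|-1| out[0]=1, r--

[1, 1, 4, 25, 36, 49, 81, 100, 144, 169, 196, 225, 289, 324, 441, 576]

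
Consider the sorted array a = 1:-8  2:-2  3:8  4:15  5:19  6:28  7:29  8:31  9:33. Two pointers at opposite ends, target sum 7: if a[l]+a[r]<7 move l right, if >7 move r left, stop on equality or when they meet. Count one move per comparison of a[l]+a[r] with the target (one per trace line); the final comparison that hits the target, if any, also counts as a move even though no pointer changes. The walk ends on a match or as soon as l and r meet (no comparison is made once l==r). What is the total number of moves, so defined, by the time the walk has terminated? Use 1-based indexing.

[1,9] -8+33=25 >7 → r--
[1,8] -8+31=23 >7 → r--
[1,7] -8+29=21 >7 → r--
[1,6] -8+28=20 >7 → r--
[1,5] -8+19=11 >7 → r--
[1,4] -8+15=7 → found

6 moves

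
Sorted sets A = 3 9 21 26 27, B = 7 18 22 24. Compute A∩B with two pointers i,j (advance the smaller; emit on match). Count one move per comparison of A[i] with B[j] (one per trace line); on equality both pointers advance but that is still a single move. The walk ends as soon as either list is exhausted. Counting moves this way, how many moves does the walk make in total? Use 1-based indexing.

7 moves

i=1 j=1: 3<7, i++
i=2 j=1: 9>7, j++
i=2 j=2: 9<18, i++
i=3 j=2: 21>18, j++
i=3 j=3: 21<22, i++
i=4 j=3: 26>22, j++
i=4 j=4: 26>24, j++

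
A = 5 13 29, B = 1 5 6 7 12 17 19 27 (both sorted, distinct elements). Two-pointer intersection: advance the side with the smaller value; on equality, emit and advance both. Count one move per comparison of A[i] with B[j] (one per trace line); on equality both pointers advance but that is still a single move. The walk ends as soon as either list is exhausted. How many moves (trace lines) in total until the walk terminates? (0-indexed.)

9 moves

i=0 j=0: 5>1, j++
i=0 j=1: 5==5 emit, i++,j++
i=1 j=2: 13>6, j++
i=1 j=3: 13>7, j++
i=1 j=4: 13>12, j++
i=1 j=5: 13<17, i++
i=2 j=5: 29>17, j++
i=2 j=6: 29>19, j++
i=2 j=7: 29>27, j++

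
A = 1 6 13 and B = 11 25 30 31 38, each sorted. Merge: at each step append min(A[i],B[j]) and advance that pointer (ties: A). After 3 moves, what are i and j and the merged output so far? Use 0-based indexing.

i=2, j=1, merged so far=[1, 6, 11]

[i=0,j=0] A[i]=1<=B[j]=11 take 1 → i++
[i=1,j=0] A[i]=6<=B[j]=11 take 6 → i++
[i=2,j=0] A[i]=13>B[j]=11 take 11 → j++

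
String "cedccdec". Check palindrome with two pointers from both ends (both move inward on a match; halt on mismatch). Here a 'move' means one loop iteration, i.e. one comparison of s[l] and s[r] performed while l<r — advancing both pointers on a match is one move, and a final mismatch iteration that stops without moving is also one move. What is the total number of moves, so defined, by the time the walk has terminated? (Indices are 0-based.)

4 moves

[0,7] 'c'=='c' → l++,r--
[1,6] 'e'=='e' → l++,r--
[2,5] 'd'=='d' → l++,r--
[3,4] 'c'=='c' → l++,r--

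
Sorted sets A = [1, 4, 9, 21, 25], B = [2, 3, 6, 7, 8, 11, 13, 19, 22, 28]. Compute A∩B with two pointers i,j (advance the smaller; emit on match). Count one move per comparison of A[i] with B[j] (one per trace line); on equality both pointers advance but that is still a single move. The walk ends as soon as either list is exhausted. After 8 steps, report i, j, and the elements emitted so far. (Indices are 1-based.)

i=1 j=1: 1<2, i++
i=2 j=1: 4>2, j++
i=2 j=2: 4>3, j++
i=2 j=3: 4<6, i++
i=3 j=3: 9>6, j++
i=3 j=4: 9>7, j++
i=3 j=5: 9>8, j++
i=3 j=6: 9<11, i++

i=4, j=6, emitted=[]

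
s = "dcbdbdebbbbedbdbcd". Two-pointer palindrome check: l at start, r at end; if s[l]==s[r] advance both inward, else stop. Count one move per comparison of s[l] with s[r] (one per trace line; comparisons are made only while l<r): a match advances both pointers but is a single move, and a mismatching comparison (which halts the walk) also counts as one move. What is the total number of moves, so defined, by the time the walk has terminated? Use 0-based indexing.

[0,17] 'd'=='d' → l++,r--
[1,16] 'c'=='c' → l++,r--
[2,15] 'b'=='b' → l++,r--
[3,14] 'd'=='d' → l++,r--
[4,13] 'b'=='b' → l++,r--
[5,12] 'd'=='d' → l++,r--
[6,11] 'e'=='e' → l++,r--
[7,10] 'b'=='b' → l++,r--
[8,9] 'b'=='b' → l++,r--

9 moves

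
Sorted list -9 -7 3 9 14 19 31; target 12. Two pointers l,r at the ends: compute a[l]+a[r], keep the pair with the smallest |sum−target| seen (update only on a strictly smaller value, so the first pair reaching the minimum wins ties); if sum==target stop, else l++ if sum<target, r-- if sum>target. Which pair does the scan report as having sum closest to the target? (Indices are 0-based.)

pair (-7, 19) with sum 12 (|Δ|=0)

[0,6] -9+31=22 d=10 * → r--
[0,5] -9+19=10 d=2 * → l++
[1,5] -7+19=12 d=0 * → stop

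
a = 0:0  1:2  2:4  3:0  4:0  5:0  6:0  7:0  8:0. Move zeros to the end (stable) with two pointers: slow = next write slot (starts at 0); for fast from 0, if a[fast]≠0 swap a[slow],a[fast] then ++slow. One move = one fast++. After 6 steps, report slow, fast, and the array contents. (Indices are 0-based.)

slow=2, fast=6, a=[2, 4, 0, 0, 0, 0, 0, 0, 0]

(s=0,f=0) a[fast]=0 → fast++
(s=0,f=1) a[fast]=2≠0 swap→a[0]=2 → slow++,fast++
(s=1,f=2) a[fast]=4≠0 swap→a[1]=4 → slow++,fast++
(s=2,f=3) a[fast]=0 → fast++
(s=2,f=4) a[fast]=0 → fast++
(s=2,f=5) a[fast]=0 → fast++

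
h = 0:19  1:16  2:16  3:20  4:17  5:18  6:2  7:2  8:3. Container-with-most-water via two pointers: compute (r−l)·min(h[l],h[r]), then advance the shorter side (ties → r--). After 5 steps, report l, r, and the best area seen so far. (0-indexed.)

[0,8] min(19,3)*8=24 best=24 * → r--
[0,7] min(19,2)*7=14 best=24 → r--
[0,6] min(19,2)*6=12 best=24 → r--
[0,5] min(19,18)*5=90 best=90 * → r--
[0,4] min(19,17)*4=68 best=90 → r--

l=0, r=3, best area=90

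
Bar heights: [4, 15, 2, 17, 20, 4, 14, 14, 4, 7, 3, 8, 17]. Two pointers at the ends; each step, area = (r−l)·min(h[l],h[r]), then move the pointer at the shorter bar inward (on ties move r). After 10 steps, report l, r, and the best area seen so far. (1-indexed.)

l=4, r=6, best area=165

[1,13] min(4,17)*12=48 best=48 * → l++
[2,13] min(15,17)*11=165 best=165 * → l++
[3,13] min(2,17)*10=20 best=165 → l++
[4,13] min(17,17)*9=153 best=165 → r--
[4,12] min(17,8)*8=64 best=165 → r--
[4,11] min(17,3)*7=21 best=165 → r--
[4,10] min(17,7)*6=42 best=165 → r--
[4,9] min(17,4)*5=20 best=165 → r--
[4,8] min(17,14)*4=56 best=165 → r--
[4,7] min(17,14)*3=42 best=165 → r--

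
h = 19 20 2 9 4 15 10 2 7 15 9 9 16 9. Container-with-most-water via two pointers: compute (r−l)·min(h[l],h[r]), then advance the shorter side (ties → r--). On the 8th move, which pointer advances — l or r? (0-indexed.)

r

l=0 r=13: min(19,9)*13=117 best=117 *, r--
l=0 r=12: min(19,16)*12=192 best=192 *, r--
l=0 r=11: min(19,9)*11=99 best=192, r--
l=0 r=10: min(19,9)*10=90 best=192, r--
l=0 r=9: min(19,15)*9=135 best=192, r--
l=0 r=8: min(19,7)*8=56 best=192, r--
l=0 r=7: min(19,2)*7=14 best=192, r--
l=0 r=6: min(19,10)*6=60 best=192, r--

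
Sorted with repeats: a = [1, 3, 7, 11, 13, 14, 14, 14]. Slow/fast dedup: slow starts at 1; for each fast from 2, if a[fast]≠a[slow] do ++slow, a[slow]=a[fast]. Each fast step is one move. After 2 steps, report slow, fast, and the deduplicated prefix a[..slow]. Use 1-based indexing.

slow=3, fast=4, prefix=[1, 3, 7]

slow=1 fast=2: a[fast]=3≠a[slow]=1 write a[2]=3, slow++,fast++
slow=2 fast=3: a[fast]=7≠a[slow]=3 write a[3]=7, slow++,fast++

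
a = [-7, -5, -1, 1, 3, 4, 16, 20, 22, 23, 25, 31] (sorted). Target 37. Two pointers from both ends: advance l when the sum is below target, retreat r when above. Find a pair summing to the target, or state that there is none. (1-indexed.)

no pair

[1,12] -7+31=24 <37 → l++
[2,12] -5+31=26 <37 → l++
[3,12] -1+31=30 <37 → l++
[4,12] 1+31=32 <37 → l++
[5,12] 3+31=34 <37 → l++
[6,12] 4+31=35 <37 → l++
[7,12] 16+31=47 >37 → r--
[7,11] 16+25=41 >37 → r--
[7,10] 16+23=39 >37 → r--
[7,9] 16+22=38 >37 → r--
[7,8] 16+20=36 <37 → l++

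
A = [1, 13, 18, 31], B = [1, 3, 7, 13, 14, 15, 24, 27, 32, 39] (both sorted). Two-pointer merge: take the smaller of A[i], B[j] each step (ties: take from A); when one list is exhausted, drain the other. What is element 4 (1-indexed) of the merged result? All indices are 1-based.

merged[4] = 7

i=1 j=1: A[i]=1<=B[j]=1 take 1, i++
i=2 j=1: A[i]=13>B[j]=1 take 1, j++
i=2 j=2: A[i]=13>B[j]=3 take 3, j++
i=2 j=3: A[i]=13>B[j]=7 take 7, j++
i=2 j=4: A[i]=13<=B[j]=13 take 13, i++
i=3 j=4: A[i]=18>B[j]=13 take 13, j++
i=3 j=5: A[i]=18>B[j]=14 take 14, j++
i=3 j=6: A[i]=18>B[j]=15 take 15, j++
i=3 j=7: A[i]=18<=B[j]=24 take 18, i++
i=4 j=7: A[i]=31>B[j]=24 take 24, j++
i=4 j=8: A[i]=31>B[j]=27 take 27, j++
i=4 j=9: A[i]=31<=B[j]=32 take 31, i++
i=5 j=9: A done, take B[j]=32, j++
i=5 j=10: A done, take B[j]=39, j++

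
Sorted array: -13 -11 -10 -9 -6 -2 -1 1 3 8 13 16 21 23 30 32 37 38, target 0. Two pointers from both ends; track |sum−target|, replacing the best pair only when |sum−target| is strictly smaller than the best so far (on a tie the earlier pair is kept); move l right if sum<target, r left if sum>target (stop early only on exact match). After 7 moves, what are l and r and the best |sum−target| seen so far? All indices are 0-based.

l=0 r=17: -13+38=25 d=25 *, r--
l=0 r=16: -13+37=24 d=24 *, r--
l=0 r=15: -13+32=19 d=19 *, r--
l=0 r=14: -13+30=17 d=17 *, r--
l=0 r=13: -13+23=10 d=10 *, r--
l=0 r=12: -13+21=8 d=8 *, r--
l=0 r=11: -13+16=3 d=3 *, r--

l=0, r=10, best |Δ|=3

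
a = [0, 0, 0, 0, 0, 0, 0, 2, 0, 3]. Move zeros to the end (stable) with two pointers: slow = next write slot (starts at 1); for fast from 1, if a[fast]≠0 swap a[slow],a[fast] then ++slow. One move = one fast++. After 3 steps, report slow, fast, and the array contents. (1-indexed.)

(s=1,f=1) a[fast]=0 → fast++
(s=1,f=2) a[fast]=0 → fast++
(s=1,f=3) a[fast]=0 → fast++

slow=1, fast=4, a=[0, 0, 0, 0, 0, 0, 0, 2, 0, 3]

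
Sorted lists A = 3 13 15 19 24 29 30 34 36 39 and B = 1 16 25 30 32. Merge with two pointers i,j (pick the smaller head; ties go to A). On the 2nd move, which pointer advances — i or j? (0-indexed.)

[i=0,j=0] A[i]=3>B[j]=1 take 1 → j++
[i=0,j=1] A[i]=3<=B[j]=16 take 3 → i++

i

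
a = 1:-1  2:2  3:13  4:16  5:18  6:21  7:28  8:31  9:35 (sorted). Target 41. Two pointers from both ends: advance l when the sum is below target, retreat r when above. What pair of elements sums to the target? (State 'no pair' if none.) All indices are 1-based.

[1,9] -1+35=34 <41 → l++
[2,9] 2+35=37 <41 → l++
[3,9] 13+35=48 >41 → r--
[3,8] 13+31=44 >41 → r--
[3,7] 13+28=41 → found

(13, 28)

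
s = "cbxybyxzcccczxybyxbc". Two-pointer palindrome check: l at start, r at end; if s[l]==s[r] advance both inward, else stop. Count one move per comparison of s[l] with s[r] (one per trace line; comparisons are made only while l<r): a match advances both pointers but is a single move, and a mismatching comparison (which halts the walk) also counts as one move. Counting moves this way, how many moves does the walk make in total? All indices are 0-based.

10 moves

[0,19] 'c'=='c' → l++,r--
[1,18] 'b'=='b' → l++,r--
[2,17] 'x'=='x' → l++,r--
[3,16] 'y'=='y' → l++,r--
[4,15] 'b'=='b' → l++,r--
[5,14] 'y'=='y' → l++,r--
[6,13] 'x'=='x' → l++,r--
[7,12] 'z'=='z' → l++,r--
[8,11] 'c'=='c' → l++,r--
[9,10] 'c'=='c' → l++,r--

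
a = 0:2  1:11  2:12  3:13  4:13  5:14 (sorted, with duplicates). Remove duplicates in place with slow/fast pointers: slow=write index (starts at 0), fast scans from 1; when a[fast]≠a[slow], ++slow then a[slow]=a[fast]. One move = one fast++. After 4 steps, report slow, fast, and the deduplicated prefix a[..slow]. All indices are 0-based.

(s=0,f=1) a[fast]=11≠a[slow]=2 write a[1]=11 → slow++,fast++
(s=1,f=2) a[fast]=12≠a[slow]=11 write a[2]=12 → slow++,fast++
(s=2,f=3) a[fast]=13≠a[slow]=12 write a[3]=13 → slow++,fast++
(s=3,f=4) a[fast]=13=a[slow] dup → fast++

slow=3, fast=5, prefix=[2, 11, 12, 13]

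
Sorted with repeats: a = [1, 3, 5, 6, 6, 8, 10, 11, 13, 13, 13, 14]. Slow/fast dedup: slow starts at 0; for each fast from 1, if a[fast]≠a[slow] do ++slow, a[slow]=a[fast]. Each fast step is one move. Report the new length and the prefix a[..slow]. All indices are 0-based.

length 9; prefix = [1, 3, 5, 6, 8, 10, 11, 13, 14]

slow=0 fast=1: a[fast]=3≠a[slow]=1 write a[1]=3, slow++,fast++
slow=1 fast=2: a[fast]=5≠a[slow]=3 write a[2]=5, slow++,fast++
slow=2 fast=3: a[fast]=6≠a[slow]=5 write a[3]=6, slow++,fast++
slow=3 fast=4: a[fast]=6=a[slow] dup, fast++
slow=3 fast=5: a[fast]=8≠a[slow]=6 write a[4]=8, slow++,fast++
slow=4 fast=6: a[fast]=10≠a[slow]=8 write a[5]=10, slow++,fast++
slow=5 fast=7: a[fast]=11≠a[slow]=10 write a[6]=11, slow++,fast++
slow=6 fast=8: a[fast]=13≠a[slow]=11 write a[7]=13, slow++,fast++
slow=7 fast=9: a[fast]=13=a[slow] dup, fast++
slow=7 fast=10: a[fast]=13=a[slow] dup, fast++
slow=7 fast=11: a[fast]=14≠a[slow]=13 write a[8]=14, slow++,fast++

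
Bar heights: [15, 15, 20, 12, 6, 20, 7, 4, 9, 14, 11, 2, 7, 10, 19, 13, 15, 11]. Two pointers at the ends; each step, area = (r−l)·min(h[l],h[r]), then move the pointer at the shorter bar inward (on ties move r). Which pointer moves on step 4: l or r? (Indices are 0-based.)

l

[0,17] min(15,11)*17=187 best=187 * → r--
[0,16] min(15,15)*16=240 best=240 * → r--
[0,15] min(15,13)*15=195 best=240 → r--
[0,14] min(15,19)*14=210 best=240 → l++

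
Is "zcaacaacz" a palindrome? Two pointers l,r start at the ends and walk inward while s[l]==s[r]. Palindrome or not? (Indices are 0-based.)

[0,8] 'z'=='z' → l++,r--
[1,7] 'c'=='c' → l++,r--
[2,6] 'a'=='a' → l++,r--
[3,5] 'a'=='a' → l++,r--

palindrome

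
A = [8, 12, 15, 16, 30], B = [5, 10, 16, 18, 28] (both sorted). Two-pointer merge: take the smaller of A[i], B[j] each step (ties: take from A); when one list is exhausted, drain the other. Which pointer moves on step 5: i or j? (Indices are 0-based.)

i=0 j=0: A[i]=8>B[j]=5 take 5, j++
i=0 j=1: A[i]=8<=B[j]=10 take 8, i++
i=1 j=1: A[i]=12>B[j]=10 take 10, j++
i=1 j=2: A[i]=12<=B[j]=16 take 12, i++
i=2 j=2: A[i]=15<=B[j]=16 take 15, i++

i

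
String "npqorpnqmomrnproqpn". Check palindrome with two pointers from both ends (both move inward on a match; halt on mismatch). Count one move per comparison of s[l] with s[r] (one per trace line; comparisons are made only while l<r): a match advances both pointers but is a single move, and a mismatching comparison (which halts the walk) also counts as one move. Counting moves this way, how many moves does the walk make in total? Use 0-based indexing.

[0,18] 'n'=='n' → l++,r--
[1,17] 'p'=='p' → l++,r--
[2,16] 'q'=='q' → l++,r--
[3,15] 'o'=='o' → l++,r--
[4,14] 'r'=='r' → l++,r--
[5,13] 'p'=='p' → l++,r--
[6,12] 'n'=='n' → l++,r--
[7,11] 'q'!='r' → stop

8 moves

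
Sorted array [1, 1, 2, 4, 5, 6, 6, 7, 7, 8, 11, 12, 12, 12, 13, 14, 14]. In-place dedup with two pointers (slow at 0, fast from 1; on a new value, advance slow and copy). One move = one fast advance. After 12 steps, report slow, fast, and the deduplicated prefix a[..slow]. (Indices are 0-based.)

slow=0 fast=1: a[fast]=1=a[slow] dup, fast++
slow=0 fast=2: a[fast]=2≠a[slow]=1 write a[1]=2, slow++,fast++
slow=1 fast=3: a[fast]=4≠a[slow]=2 write a[2]=4, slow++,fast++
slow=2 fast=4: a[fast]=5≠a[slow]=4 write a[3]=5, slow++,fast++
slow=3 fast=5: a[fast]=6≠a[slow]=5 write a[4]=6, slow++,fast++
slow=4 fast=6: a[fast]=6=a[slow] dup, fast++
slow=4 fast=7: a[fast]=7≠a[slow]=6 write a[5]=7, slow++,fast++
slow=5 fast=8: a[fast]=7=a[slow] dup, fast++
slow=5 fast=9: a[fast]=8≠a[slow]=7 write a[6]=8, slow++,fast++
slow=6 fast=10: a[fast]=11≠a[slow]=8 write a[7]=11, slow++,fast++
slow=7 fast=11: a[fast]=12≠a[slow]=11 write a[8]=12, slow++,fast++
slow=8 fast=12: a[fast]=12=a[slow] dup, fast++

slow=8, fast=13, prefix=[1, 2, 4, 5, 6, 7, 8, 11, 12]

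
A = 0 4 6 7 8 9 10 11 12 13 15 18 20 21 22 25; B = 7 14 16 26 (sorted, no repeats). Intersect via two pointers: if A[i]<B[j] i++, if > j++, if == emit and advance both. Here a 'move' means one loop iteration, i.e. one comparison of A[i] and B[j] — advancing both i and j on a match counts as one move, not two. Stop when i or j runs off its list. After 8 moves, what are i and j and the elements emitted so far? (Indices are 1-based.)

[i=1,j=1] 0<7 → i++
[i=2,j=1] 4<7 → i++
[i=3,j=1] 6<7 → i++
[i=4,j=1] 7==7 emit → i++,j++
[i=5,j=2] 8<14 → i++
[i=6,j=2] 9<14 → i++
[i=7,j=2] 10<14 → i++
[i=8,j=2] 11<14 → i++

i=9, j=2, emitted=[7]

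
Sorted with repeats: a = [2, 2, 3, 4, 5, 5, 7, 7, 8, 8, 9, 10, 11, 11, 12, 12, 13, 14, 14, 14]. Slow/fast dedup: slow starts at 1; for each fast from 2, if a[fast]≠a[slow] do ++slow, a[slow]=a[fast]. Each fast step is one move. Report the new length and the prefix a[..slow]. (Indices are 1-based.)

length 12; prefix = [2, 3, 4, 5, 7, 8, 9, 10, 11, 12, 13, 14]

(s=1,f=2) a[fast]=2=a[slow] dup → fast++
(s=1,f=3) a[fast]=3≠a[slow]=2 write a[2]=3 → slow++,fast++
(s=2,f=4) a[fast]=4≠a[slow]=3 write a[3]=4 → slow++,fast++
(s=3,f=5) a[fast]=5≠a[slow]=4 write a[4]=5 → slow++,fast++
(s=4,f=6) a[fast]=5=a[slow] dup → fast++
(s=4,f=7) a[fast]=7≠a[slow]=5 write a[5]=7 → slow++,fast++
(s=5,f=8) a[fast]=7=a[slow] dup → fast++
(s=5,f=9) a[fast]=8≠a[slow]=7 write a[6]=8 → slow++,fast++
(s=6,f=10) a[fast]=8=a[slow] dup → fast++
(s=6,f=11) a[fast]=9≠a[slow]=8 write a[7]=9 → slow++,fast++
(s=7,f=12) a[fast]=10≠a[slow]=9 write a[8]=10 → slow++,fast++
(s=8,f=13) a[fast]=11≠a[slow]=10 write a[9]=11 → slow++,fast++
(s=9,f=14) a[fast]=11=a[slow] dup → fast++
(s=9,f=15) a[fast]=12≠a[slow]=11 write a[10]=12 → slow++,fast++
(s=10,f=16) a[fast]=12=a[slow] dup → fast++
(s=10,f=17) a[fast]=13≠a[slow]=12 write a[11]=13 → slow++,fast++
(s=11,f=18) a[fast]=14≠a[slow]=13 write a[12]=14 → slow++,fast++
(s=12,f=19) a[fast]=14=a[slow] dup → fast++
(s=12,f=20) a[fast]=14=a[slow] dup → fast++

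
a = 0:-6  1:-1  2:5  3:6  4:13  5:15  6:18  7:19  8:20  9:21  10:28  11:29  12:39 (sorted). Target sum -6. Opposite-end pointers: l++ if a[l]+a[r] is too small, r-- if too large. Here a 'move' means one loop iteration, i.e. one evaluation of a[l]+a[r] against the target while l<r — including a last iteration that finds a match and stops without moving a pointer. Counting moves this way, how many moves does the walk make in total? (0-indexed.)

12 moves

l=0 r=12: -6+39=33 >-6, r--
l=0 r=11: -6+29=23 >-6, r--
l=0 r=10: -6+28=22 >-6, r--
l=0 r=9: -6+21=15 >-6, r--
l=0 r=8: -6+20=14 >-6, r--
l=0 r=7: -6+19=13 >-6, r--
l=0 r=6: -6+18=12 >-6, r--
l=0 r=5: -6+15=9 >-6, r--
l=0 r=4: -6+13=7 >-6, r--
l=0 r=3: -6+6=0 >-6, r--
l=0 r=2: -6+5=-1 >-6, r--
l=0 r=1: -6+-1=-7 <-6, l++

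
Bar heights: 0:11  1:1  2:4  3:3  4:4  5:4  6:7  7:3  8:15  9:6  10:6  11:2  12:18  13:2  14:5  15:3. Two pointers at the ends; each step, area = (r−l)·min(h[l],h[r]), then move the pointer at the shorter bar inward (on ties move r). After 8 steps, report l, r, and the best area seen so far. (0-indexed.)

l=5, r=12, best area=132

[0,15] min(11,3)*15=45 best=45 * → r--
[0,14] min(11,5)*14=70 best=70 * → r--
[0,13] min(11,2)*13=26 best=70 → r--
[0,12] min(11,18)*12=132 best=132 * → l++
[1,12] min(1,18)*11=11 best=132 → l++
[2,12] min(4,18)*10=40 best=132 → l++
[3,12] min(3,18)*9=27 best=132 → l++
[4,12] min(4,18)*8=32 best=132 → l++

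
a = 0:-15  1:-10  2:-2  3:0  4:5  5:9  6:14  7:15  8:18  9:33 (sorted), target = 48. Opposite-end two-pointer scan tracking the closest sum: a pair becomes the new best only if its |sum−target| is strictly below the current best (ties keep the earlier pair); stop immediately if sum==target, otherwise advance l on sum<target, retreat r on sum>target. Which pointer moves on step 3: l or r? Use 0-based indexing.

l

l=0 r=9: -15+33=18 d=30 *, l++
l=1 r=9: -10+33=23 d=25 *, l++
l=2 r=9: -2+33=31 d=17 *, l++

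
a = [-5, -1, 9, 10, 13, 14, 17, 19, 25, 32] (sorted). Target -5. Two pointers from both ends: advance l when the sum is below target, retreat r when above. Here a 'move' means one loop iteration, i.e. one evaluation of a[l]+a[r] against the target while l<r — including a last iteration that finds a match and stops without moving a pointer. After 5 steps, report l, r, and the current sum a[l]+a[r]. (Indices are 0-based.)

l=0, r=4, sum=8

[0,9] -5+32=27 >-5 → r--
[0,8] -5+25=20 >-5 → r--
[0,7] -5+19=14 >-5 → r--
[0,6] -5+17=12 >-5 → r--
[0,5] -5+14=9 >-5 → r--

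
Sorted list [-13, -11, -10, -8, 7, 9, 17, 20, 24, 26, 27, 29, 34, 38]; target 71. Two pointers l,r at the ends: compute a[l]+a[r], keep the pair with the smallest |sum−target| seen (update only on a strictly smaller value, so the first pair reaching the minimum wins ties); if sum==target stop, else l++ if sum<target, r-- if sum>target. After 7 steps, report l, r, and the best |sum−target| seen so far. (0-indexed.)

l=7, r=13, best |Δ|=16

l=0 r=13: -13+38=25 d=46 *, l++
l=1 r=13: -11+38=27 d=44 *, l++
l=2 r=13: -10+38=28 d=43 *, l++
l=3 r=13: -8+38=30 d=41 *, l++
l=4 r=13: 7+38=45 d=26 *, l++
l=5 r=13: 9+38=47 d=24 *, l++
l=6 r=13: 17+38=55 d=16 *, l++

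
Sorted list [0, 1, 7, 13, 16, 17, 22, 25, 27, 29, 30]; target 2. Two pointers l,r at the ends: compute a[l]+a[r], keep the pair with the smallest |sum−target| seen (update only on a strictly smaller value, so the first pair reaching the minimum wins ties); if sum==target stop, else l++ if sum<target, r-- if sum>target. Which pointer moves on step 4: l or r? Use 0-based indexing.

l=0 r=10: 0+30=30 d=28 *, r--
l=0 r=9: 0+29=29 d=27 *, r--
l=0 r=8: 0+27=27 d=25 *, r--
l=0 r=7: 0+25=25 d=23 *, r--

r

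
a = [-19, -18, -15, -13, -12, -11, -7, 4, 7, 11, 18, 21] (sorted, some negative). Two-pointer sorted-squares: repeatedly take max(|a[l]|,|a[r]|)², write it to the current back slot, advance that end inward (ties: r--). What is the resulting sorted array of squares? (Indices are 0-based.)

l=0 r=11: |-19|<=|21| out[11]=441, r--
l=0 r=10: |-19|>|18| out[10]=361, l++
l=1 r=10: |-18|<=|18| out[9]=324, r--
l=1 r=9: |-18|>|11| out[8]=324, l++
l=2 r=9: |-15|>|11| out[7]=225, l++
l=3 r=9: |-13|>|11| out[6]=169, l++
l=4 r=9: |-12|>|11| out[5]=144, l++
l=5 r=9: |-11|<=|11| out[4]=121, r--
l=5 r=8: |-11|>|7| out[3]=121, l++
l=6 r=8: |-7|<=|7| out[2]=49, r--
l=6 r=7: |-7|>|4| out[1]=49, l++
l=7 r=7: |4|<=|4| out[0]=16, r--

[16, 49, 49, 121, 121, 144, 169, 225, 324, 324, 361, 441]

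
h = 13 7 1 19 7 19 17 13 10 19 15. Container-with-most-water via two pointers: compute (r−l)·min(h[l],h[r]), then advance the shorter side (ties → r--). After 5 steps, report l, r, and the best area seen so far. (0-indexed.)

l=0 r=10: min(13,15)*10=130 best=130 *, l++
l=1 r=10: min(7,15)*9=63 best=130, l++
l=2 r=10: min(1,15)*8=8 best=130, l++
l=3 r=10: min(19,15)*7=105 best=130, r--
l=3 r=9: min(19,19)*6=114 best=130, r--

l=3, r=8, best area=130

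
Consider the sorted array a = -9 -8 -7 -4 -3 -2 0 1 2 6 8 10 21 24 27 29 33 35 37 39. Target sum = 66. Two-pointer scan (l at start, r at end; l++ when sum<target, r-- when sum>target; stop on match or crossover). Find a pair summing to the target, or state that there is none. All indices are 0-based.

l=0 r=19: -9+39=30 <66, l++
l=1 r=19: -8+39=31 <66, l++
l=2 r=19: -7+39=32 <66, l++
l=3 r=19: -4+39=35 <66, l++
l=4 r=19: -3+39=36 <66, l++
l=5 r=19: -2+39=37 <66, l++
l=6 r=19: 0+39=39 <66, l++
l=7 r=19: 1+39=40 <66, l++
l=8 r=19: 2+39=41 <66, l++
l=9 r=19: 6+39=45 <66, l++
l=10 r=19: 8+39=47 <66, l++
l=11 r=19: 10+39=49 <66, l++
l=12 r=19: 21+39=60 <66, l++
l=13 r=19: 24+39=63 <66, l++
l=14 r=19: 27+39=66, found

(27, 39)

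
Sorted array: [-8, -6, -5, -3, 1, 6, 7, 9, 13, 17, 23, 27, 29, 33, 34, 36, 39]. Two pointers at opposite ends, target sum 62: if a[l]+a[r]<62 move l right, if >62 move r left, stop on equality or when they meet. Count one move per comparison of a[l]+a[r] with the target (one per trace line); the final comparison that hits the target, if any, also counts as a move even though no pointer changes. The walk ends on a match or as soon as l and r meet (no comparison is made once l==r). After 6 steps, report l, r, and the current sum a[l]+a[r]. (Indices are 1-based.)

l=1 r=17: -8+39=31 <62, l++
l=2 r=17: -6+39=33 <62, l++
l=3 r=17: -5+39=34 <62, l++
l=4 r=17: -3+39=36 <62, l++
l=5 r=17: 1+39=40 <62, l++
l=6 r=17: 6+39=45 <62, l++

l=7, r=17, sum=46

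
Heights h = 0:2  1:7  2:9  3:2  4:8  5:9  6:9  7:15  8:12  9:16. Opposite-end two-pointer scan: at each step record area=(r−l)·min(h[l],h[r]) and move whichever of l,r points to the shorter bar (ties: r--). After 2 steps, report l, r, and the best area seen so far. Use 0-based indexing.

l=2, r=9, best area=56

l=0 r=9: min(2,16)*9=18 best=18 *, l++
l=1 r=9: min(7,16)*8=56 best=56 *, l++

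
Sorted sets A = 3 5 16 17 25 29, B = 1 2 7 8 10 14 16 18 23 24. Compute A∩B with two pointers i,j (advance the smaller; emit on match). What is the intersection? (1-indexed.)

intersection = [16]

i=1 j=1: 3>1, j++
i=1 j=2: 3>2, j++
i=1 j=3: 3<7, i++
i=2 j=3: 5<7, i++
i=3 j=3: 16>7, j++
i=3 j=4: 16>8, j++
i=3 j=5: 16>10, j++
i=3 j=6: 16>14, j++
i=3 j=7: 16==16 emit, i++,j++
i=4 j=8: 17<18, i++
i=5 j=8: 25>18, j++
i=5 j=9: 25>23, j++
i=5 j=10: 25>24, j++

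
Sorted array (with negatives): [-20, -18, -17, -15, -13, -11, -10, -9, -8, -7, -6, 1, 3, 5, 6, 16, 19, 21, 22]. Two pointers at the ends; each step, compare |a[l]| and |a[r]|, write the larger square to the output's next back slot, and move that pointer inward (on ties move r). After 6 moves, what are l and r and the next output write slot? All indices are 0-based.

l=3, r=15, next write slot=12

[0,18] |-20|<=|22| out[18]=484 → r--
[0,17] |-20|<=|21| out[17]=441 → r--
[0,16] |-20|>|19| out[16]=400 → l++
[1,16] |-18|<=|19| out[15]=361 → r--
[1,15] |-18|>|16| out[14]=324 → l++
[2,15] |-17|>|16| out[13]=289 → l++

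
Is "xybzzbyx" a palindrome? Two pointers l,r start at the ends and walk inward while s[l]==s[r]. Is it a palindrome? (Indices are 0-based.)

[0,7] 'x'=='x' → l++,r--
[1,6] 'y'=='y' → l++,r--
[2,5] 'b'=='b' → l++,r--
[3,4] 'z'=='z' → l++,r--

palindrome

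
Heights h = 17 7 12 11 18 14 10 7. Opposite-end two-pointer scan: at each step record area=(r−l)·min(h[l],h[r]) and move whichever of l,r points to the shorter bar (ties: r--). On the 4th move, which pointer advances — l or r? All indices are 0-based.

[0,7] min(17,7)*7=49 best=49 * → r--
[0,6] min(17,10)*6=60 best=60 * → r--
[0,5] min(17,14)*5=70 best=70 * → r--
[0,4] min(17,18)*4=68 best=70 → l++

l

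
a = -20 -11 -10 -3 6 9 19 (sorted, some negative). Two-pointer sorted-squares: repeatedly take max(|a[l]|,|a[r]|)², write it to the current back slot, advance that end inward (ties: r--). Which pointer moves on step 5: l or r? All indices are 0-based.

r

l=0 r=6: |-20|>|19| out[6]=400, l++
l=1 r=6: |-11|<=|19| out[5]=361, r--
l=1 r=5: |-11|>|9| out[4]=121, l++
l=2 r=5: |-10|>|9| out[3]=100, l++
l=3 r=5: |-3|<=|9| out[2]=81, r--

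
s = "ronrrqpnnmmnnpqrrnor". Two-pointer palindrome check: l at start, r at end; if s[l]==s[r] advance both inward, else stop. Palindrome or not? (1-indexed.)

l=1 r=20: 'r'=='r', l++,r--
l=2 r=19: 'o'=='o', l++,r--
l=3 r=18: 'n'=='n', l++,r--
l=4 r=17: 'r'=='r', l++,r--
l=5 r=16: 'r'=='r', l++,r--
l=6 r=15: 'q'=='q', l++,r--
l=7 r=14: 'p'=='p', l++,r--
l=8 r=13: 'n'=='n', l++,r--
l=9 r=12: 'n'=='n', l++,r--
l=10 r=11: 'm'=='m', l++,r--

palindrome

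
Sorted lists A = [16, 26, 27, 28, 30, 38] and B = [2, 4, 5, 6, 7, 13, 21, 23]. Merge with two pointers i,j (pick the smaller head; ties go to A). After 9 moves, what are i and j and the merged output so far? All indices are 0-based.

i=0 j=0: A[i]=16>B[j]=2 take 2, j++
i=0 j=1: A[i]=16>B[j]=4 take 4, j++
i=0 j=2: A[i]=16>B[j]=5 take 5, j++
i=0 j=3: A[i]=16>B[j]=6 take 6, j++
i=0 j=4: A[i]=16>B[j]=7 take 7, j++
i=0 j=5: A[i]=16>B[j]=13 take 13, j++
i=0 j=6: A[i]=16<=B[j]=21 take 16, i++
i=1 j=6: A[i]=26>B[j]=21 take 21, j++
i=1 j=7: A[i]=26>B[j]=23 take 23, j++

i=1, j=8, merged so far=[2, 4, 5, 6, 7, 13, 16, 21, 23]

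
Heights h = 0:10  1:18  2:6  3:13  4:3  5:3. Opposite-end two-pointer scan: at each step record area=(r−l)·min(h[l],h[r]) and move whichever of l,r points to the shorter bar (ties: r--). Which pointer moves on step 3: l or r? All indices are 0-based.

[0,5] min(10,3)*5=15 best=15 * → r--
[0,4] min(10,3)*4=12 best=15 → r--
[0,3] min(10,13)*3=30 best=30 * → l++

l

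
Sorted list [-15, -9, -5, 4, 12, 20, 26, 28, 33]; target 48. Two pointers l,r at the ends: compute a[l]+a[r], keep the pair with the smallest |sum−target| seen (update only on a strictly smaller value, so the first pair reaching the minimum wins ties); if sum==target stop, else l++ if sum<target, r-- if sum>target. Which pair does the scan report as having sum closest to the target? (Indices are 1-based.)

pair (20, 28) with sum 48 (|Δ|=0)

l=1 r=9: -15+33=18 d=30 *, l++
l=2 r=9: -9+33=24 d=24 *, l++
l=3 r=9: -5+33=28 d=20 *, l++
l=4 r=9: 4+33=37 d=11 *, l++
l=5 r=9: 12+33=45 d=3 *, l++
l=6 r=9: 20+33=53 d=5, r--
l=6 r=8: 20+28=48 d=0 *, stop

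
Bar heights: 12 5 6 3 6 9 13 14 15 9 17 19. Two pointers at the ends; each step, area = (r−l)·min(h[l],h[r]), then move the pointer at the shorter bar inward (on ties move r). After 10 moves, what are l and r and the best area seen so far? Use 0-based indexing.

l=0 r=11: min(12,19)*11=132 best=132 *, l++
l=1 r=11: min(5,19)*10=50 best=132, l++
l=2 r=11: min(6,19)*9=54 best=132, l++
l=3 r=11: min(3,19)*8=24 best=132, l++
l=4 r=11: min(6,19)*7=42 best=132, l++
l=5 r=11: min(9,19)*6=54 best=132, l++
l=6 r=11: min(13,19)*5=65 best=132, l++
l=7 r=11: min(14,19)*4=56 best=132, l++
l=8 r=11: min(15,19)*3=45 best=132, l++
l=9 r=11: min(9,19)*2=18 best=132, l++

l=10, r=11, best area=132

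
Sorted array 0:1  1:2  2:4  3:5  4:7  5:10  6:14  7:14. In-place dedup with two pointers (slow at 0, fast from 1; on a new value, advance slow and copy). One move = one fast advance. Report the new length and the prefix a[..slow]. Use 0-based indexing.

slow=0 fast=1: a[fast]=2≠a[slow]=1 write a[1]=2, slow++,fast++
slow=1 fast=2: a[fast]=4≠a[slow]=2 write a[2]=4, slow++,fast++
slow=2 fast=3: a[fast]=5≠a[slow]=4 write a[3]=5, slow++,fast++
slow=3 fast=4: a[fast]=7≠a[slow]=5 write a[4]=7, slow++,fast++
slow=4 fast=5: a[fast]=10≠a[slow]=7 write a[5]=10, slow++,fast++
slow=5 fast=6: a[fast]=14≠a[slow]=10 write a[6]=14, slow++,fast++
slow=6 fast=7: a[fast]=14=a[slow] dup, fast++

length 7; prefix = [1, 2, 4, 5, 7, 10, 14]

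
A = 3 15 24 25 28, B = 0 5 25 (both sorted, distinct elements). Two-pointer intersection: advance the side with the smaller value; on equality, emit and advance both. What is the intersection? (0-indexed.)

i=0 j=0: 3>0, j++
i=0 j=1: 3<5, i++
i=1 j=1: 15>5, j++
i=1 j=2: 15<25, i++
i=2 j=2: 24<25, i++
i=3 j=2: 25==25 emit, i++,j++

intersection = [25]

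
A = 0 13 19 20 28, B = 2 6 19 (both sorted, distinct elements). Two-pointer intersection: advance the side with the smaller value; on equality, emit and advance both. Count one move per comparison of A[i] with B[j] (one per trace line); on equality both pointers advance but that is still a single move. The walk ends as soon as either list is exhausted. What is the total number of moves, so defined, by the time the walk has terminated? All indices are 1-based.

5 moves

i=1 j=1: 0<2, i++
i=2 j=1: 13>2, j++
i=2 j=2: 13>6, j++
i=2 j=3: 13<19, i++
i=3 j=3: 19==19 emit, i++,j++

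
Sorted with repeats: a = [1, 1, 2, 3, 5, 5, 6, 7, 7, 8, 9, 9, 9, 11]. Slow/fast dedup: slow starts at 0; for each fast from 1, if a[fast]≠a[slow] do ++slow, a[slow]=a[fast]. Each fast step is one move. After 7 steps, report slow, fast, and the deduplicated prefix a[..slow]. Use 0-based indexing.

(s=0,f=1) a[fast]=1=a[slow] dup → fast++
(s=0,f=2) a[fast]=2≠a[slow]=1 write a[1]=2 → slow++,fast++
(s=1,f=3) a[fast]=3≠a[slow]=2 write a[2]=3 → slow++,fast++
(s=2,f=4) a[fast]=5≠a[slow]=3 write a[3]=5 → slow++,fast++
(s=3,f=5) a[fast]=5=a[slow] dup → fast++
(s=3,f=6) a[fast]=6≠a[slow]=5 write a[4]=6 → slow++,fast++
(s=4,f=7) a[fast]=7≠a[slow]=6 write a[5]=7 → slow++,fast++

slow=5, fast=8, prefix=[1, 2, 3, 5, 6, 7]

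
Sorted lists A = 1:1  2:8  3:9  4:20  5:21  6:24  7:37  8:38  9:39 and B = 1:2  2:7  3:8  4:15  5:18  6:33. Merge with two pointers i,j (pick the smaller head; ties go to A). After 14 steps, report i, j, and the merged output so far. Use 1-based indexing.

i=1 j=1: A[i]=1<=B[j]=2 take 1, i++
i=2 j=1: A[i]=8>B[j]=2 take 2, j++
i=2 j=2: A[i]=8>B[j]=7 take 7, j++
i=2 j=3: A[i]=8<=B[j]=8 take 8, i++
i=3 j=3: A[i]=9>B[j]=8 take 8, j++
i=3 j=4: A[i]=9<=B[j]=15 take 9, i++
i=4 j=4: A[i]=20>B[j]=15 take 15, j++
i=4 j=5: A[i]=20>B[j]=18 take 18, j++
i=4 j=6: A[i]=20<=B[j]=33 take 20, i++
i=5 j=6: A[i]=21<=B[j]=33 take 21, i++
i=6 j=6: A[i]=24<=B[j]=33 take 24, i++
i=7 j=6: A[i]=37>B[j]=33 take 33, j++
i=7 j=7: B done, take A[i]=37, i++
i=8 j=7: B done, take A[i]=38, i++

i=9, j=7, merged so far=[1, 2, 7, 8, 8, 9, 15, 18, 20, 21, 24, 33, 37, 38]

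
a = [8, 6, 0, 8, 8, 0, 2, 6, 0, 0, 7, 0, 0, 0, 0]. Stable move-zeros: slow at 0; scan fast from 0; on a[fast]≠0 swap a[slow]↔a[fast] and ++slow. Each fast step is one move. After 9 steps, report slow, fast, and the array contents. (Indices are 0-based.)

slow=6, fast=9, a=[8, 6, 8, 8, 2, 6, 0, 0, 0, 0, 7, 0, 0, 0, 0]

(s=0,f=0) a[fast]=8≠0 swap→a[0]=8 → slow++,fast++
(s=1,f=1) a[fast]=6≠0 swap→a[1]=6 → slow++,fast++
(s=2,f=2) a[fast]=0 → fast++
(s=2,f=3) a[fast]=8≠0 swap→a[2]=8 → slow++,fast++
(s=3,f=4) a[fast]=8≠0 swap→a[3]=8 → slow++,fast++
(s=4,f=5) a[fast]=0 → fast++
(s=4,f=6) a[fast]=2≠0 swap→a[4]=2 → slow++,fast++
(s=5,f=7) a[fast]=6≠0 swap→a[5]=6 → slow++,fast++
(s=6,f=8) a[fast]=0 → fast++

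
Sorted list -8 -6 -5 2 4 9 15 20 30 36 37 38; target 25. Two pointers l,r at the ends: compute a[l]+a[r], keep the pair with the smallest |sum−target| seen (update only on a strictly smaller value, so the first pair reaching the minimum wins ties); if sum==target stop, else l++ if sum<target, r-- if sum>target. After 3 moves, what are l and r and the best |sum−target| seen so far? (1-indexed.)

[1,12] -8+38=30 d=5 * → r--
[1,11] -8+37=29 d=4 * → r--
[1,10] -8+36=28 d=3 * → r--

l=1, r=9, best |Δ|=3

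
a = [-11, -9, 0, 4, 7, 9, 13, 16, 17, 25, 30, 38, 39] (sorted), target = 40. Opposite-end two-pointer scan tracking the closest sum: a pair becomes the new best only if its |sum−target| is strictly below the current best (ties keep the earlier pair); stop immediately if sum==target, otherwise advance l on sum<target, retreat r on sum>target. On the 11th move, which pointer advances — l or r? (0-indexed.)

[0,12] -11+39=28 d=12 * → l++
[1,12] -9+39=30 d=10 * → l++
[2,12] 0+39=39 d=1 * → l++
[3,12] 4+39=43 d=3 → r--
[3,11] 4+38=42 d=2 → r--
[3,10] 4+30=34 d=6 → l++
[4,10] 7+30=37 d=3 → l++
[5,10] 9+30=39 d=1 → l++
[6,10] 13+30=43 d=3 → r--
[6,9] 13+25=38 d=2 → l++
[7,9] 16+25=41 d=1 → r--

r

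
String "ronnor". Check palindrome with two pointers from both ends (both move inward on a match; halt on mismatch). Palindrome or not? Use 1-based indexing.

palindrome

l=1 r=6: 'r'=='r', l++,r--
l=2 r=5: 'o'=='o', l++,r--
l=3 r=4: 'n'=='n', l++,r--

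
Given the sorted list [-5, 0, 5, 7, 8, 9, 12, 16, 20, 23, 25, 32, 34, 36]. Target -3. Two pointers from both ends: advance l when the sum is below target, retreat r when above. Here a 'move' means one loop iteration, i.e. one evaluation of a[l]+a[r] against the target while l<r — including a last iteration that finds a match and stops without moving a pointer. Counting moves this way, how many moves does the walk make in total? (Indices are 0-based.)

l=0 r=13: -5+36=31 >-3, r--
l=0 r=12: -5+34=29 >-3, r--
l=0 r=11: -5+32=27 >-3, r--
l=0 r=10: -5+25=20 >-3, r--
l=0 r=9: -5+23=18 >-3, r--
l=0 r=8: -5+20=15 >-3, r--
l=0 r=7: -5+16=11 >-3, r--
l=0 r=6: -5+12=7 >-3, r--
l=0 r=5: -5+9=4 >-3, r--
l=0 r=4: -5+8=3 >-3, r--
l=0 r=3: -5+7=2 >-3, r--
l=0 r=2: -5+5=0 >-3, r--
l=0 r=1: -5+0=-5 <-3, l++

13 moves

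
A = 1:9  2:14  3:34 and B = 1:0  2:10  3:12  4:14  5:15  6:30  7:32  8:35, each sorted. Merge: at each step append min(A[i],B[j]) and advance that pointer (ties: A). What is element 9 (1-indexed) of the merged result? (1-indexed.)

i=1 j=1: A[i]=9>B[j]=0 take 0, j++
i=1 j=2: A[i]=9<=B[j]=10 take 9, i++
i=2 j=2: A[i]=14>B[j]=10 take 10, j++
i=2 j=3: A[i]=14>B[j]=12 take 12, j++
i=2 j=4: A[i]=14<=B[j]=14 take 14, i++
i=3 j=4: A[i]=34>B[j]=14 take 14, j++
i=3 j=5: A[i]=34>B[j]=15 take 15, j++
i=3 j=6: A[i]=34>B[j]=30 take 30, j++
i=3 j=7: A[i]=34>B[j]=32 take 32, j++
i=3 j=8: A[i]=34<=B[j]=35 take 34, i++
i=4 j=8: A done, take B[j]=35, j++

merged[9] = 32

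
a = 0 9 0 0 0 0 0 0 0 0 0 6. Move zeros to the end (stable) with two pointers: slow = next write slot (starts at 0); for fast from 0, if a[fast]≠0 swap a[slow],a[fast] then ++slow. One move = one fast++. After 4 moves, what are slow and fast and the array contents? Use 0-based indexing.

slow=0 fast=0: a[fast]=0, fast++
slow=0 fast=1: a[fast]=9≠0 swap→a[0]=9, slow++,fast++
slow=1 fast=2: a[fast]=0, fast++
slow=1 fast=3: a[fast]=0, fast++

slow=1, fast=4, a=[9, 0, 0, 0, 0, 0, 0, 0, 0, 0, 0, 6]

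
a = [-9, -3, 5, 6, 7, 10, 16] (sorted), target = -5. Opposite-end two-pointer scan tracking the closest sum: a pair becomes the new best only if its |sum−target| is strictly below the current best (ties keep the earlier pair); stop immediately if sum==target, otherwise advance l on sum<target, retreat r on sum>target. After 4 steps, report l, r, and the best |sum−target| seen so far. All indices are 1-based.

l=1 r=7: -9+16=7 d=12 *, r--
l=1 r=6: -9+10=1 d=6 *, r--
l=1 r=5: -9+7=-2 d=3 *, r--
l=1 r=4: -9+6=-3 d=2 *, r--

l=1, r=3, best |Δ|=2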